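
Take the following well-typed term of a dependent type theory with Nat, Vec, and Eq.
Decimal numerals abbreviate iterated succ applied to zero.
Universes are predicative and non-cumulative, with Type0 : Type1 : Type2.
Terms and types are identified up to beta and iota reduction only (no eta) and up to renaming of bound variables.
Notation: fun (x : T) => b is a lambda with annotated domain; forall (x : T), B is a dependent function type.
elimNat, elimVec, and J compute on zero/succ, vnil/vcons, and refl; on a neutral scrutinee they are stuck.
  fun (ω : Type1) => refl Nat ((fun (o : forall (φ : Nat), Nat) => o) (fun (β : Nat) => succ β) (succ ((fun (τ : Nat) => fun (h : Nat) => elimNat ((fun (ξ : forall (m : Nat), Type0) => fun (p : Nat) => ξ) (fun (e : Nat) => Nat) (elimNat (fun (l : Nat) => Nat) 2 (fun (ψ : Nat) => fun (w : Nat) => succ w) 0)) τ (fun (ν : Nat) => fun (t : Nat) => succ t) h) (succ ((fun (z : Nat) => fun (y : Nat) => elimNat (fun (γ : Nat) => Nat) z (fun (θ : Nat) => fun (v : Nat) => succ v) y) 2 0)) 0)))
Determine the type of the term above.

the term's type:
  forall (ω : Type1), Eq Nat 5 5


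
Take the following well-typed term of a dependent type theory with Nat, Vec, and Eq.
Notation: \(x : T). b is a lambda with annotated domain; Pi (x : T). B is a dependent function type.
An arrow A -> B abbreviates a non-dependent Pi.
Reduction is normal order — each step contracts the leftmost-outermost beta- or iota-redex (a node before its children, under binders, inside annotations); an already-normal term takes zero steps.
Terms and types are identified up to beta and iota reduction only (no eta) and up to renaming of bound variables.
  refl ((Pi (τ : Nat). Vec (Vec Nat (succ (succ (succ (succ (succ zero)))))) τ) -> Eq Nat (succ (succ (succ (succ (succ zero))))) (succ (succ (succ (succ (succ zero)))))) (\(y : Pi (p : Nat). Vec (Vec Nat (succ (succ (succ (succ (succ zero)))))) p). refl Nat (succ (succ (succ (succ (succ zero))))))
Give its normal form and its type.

reduced normal form:
  refl ((Pi (τ : Nat). Vec (Vec Nat (succ (succ (succ (succ (succ zero)))))) τ) -> Eq Nat (succ (succ (succ (succ (succ zero))))) (succ (succ (succ (succ (succ zero)))))) (\(y : Pi (p : Nat). Vec (Vec Nat (succ (succ (succ (succ (succ zero)))))) p). refl Nat (succ (succ (succ (succ (succ zero))))))
type:
  Eq ((Pi (τ : Nat). Vec (Vec Nat (succ (succ (succ (succ (succ zero)))))) τ) -> Eq Nat (succ (succ (succ (succ (succ zero))))) (succ (succ (succ (succ (succ zero)))))) (\(y : Pi (p : Nat). Vec (Vec Nat (succ (succ (succ (succ (succ zero)))))) p). refl Nat (succ (succ (succ (succ (succ zero)))))) (\(r : Pi (h : Nat). Vec (Vec Nat (succ (succ (succ (succ (succ zero)))))) h). refl Nat (succ (succ (succ (succ (succ zero))))))
observation: the term is already in normal form.


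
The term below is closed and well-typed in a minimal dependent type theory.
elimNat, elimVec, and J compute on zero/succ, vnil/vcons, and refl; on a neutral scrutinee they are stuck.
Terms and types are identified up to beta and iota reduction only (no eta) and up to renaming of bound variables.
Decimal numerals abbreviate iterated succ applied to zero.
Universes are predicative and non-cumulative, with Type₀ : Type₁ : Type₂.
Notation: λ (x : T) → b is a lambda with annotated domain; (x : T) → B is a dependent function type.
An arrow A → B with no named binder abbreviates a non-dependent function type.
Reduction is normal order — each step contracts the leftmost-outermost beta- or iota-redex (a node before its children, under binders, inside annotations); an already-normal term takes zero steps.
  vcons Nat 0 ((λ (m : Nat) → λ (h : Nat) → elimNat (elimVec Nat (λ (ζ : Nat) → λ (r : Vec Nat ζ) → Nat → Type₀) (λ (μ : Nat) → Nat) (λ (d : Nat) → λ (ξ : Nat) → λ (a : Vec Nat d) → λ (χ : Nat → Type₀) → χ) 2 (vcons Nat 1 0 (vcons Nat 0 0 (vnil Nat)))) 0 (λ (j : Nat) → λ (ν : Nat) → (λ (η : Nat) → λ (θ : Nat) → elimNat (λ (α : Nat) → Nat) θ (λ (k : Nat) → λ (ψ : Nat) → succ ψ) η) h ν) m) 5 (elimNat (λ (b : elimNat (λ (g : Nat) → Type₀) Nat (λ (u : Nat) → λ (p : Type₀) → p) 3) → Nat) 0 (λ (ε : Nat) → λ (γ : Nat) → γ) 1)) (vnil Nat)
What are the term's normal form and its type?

resulting normal form:
  vcons Nat 0 0 (vnil Nat)
type:
  Vec Nat 1


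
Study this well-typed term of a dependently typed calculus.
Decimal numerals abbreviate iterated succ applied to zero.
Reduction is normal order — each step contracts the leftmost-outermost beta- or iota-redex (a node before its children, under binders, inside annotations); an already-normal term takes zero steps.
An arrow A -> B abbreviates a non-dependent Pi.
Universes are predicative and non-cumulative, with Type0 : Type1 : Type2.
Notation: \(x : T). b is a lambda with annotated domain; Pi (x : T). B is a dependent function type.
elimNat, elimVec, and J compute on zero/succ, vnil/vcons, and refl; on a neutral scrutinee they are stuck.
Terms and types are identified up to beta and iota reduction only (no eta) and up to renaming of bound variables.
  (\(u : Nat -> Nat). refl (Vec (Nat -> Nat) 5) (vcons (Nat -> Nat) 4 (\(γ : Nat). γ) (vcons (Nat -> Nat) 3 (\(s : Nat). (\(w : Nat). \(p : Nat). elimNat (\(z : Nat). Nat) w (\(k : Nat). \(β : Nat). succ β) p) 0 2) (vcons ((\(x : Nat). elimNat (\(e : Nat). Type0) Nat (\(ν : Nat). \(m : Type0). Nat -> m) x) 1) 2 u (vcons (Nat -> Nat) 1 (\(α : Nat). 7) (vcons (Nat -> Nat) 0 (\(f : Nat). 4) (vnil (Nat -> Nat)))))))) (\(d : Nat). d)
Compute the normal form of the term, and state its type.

reduced normal form:
  refl (Vec (Nat -> Nat) 5) (vcons (Nat -> Nat) 4 (\(u : Nat). u) (vcons (Nat -> Nat) 3 (\(γ : Nat). 2) (vcons (Nat -> Nat) 2 (\(s : Nat). s) (vcons (Nat -> Nat) 1 (\(w : Nat). 7) (vcons (Nat -> Nat) 0 (\(p : Nat). 4) (vnil (Nat -> Nat)))))))
the term's type:
  Eq (Vec (Nat -> Nat) 5) (vcons (Nat -> Nat) 4 (\(u : Nat). u) (vcons (Nat -> Nat) 3 (\(γ : Nat). 2) (vcons (Nat -> Nat) 2 (\(s : Nat). s) (vcons (Nat -> Nat) 1 (\(w : Nat). 7) (vcons (Nat -> Nat) 0 (\(p : Nat). 4) (vnil (Nat -> Nat))))))) (vcons (Nat -> Nat) 4 (\(z : Nat). z) (vcons (Nat -> Nat) 3 (\(k : Nat). 2) (vcons (Nat -> Nat) 2 (\(β : Nat). β) (vcons (Nat -> Nat) 1 (\(x : Nat). 7) (vcons (Nat -> Nat) 0 (\(e : Nat). 4) (vnil (Nat -> Nat)))))))
observation: contracting a beta-redex first, the term normalizes in 15 steps.


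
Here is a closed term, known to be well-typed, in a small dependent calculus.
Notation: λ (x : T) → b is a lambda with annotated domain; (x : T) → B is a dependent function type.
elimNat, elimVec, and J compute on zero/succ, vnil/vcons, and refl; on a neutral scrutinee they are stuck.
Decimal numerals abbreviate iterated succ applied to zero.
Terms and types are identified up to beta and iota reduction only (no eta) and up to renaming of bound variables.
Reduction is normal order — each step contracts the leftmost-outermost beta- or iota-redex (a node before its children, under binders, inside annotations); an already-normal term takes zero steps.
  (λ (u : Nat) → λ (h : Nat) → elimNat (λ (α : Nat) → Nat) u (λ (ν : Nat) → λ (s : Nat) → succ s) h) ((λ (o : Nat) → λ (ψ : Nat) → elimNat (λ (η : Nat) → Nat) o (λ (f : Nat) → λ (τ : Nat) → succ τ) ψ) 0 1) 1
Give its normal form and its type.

resulting normal form:
  2
inferred type:
  Nat


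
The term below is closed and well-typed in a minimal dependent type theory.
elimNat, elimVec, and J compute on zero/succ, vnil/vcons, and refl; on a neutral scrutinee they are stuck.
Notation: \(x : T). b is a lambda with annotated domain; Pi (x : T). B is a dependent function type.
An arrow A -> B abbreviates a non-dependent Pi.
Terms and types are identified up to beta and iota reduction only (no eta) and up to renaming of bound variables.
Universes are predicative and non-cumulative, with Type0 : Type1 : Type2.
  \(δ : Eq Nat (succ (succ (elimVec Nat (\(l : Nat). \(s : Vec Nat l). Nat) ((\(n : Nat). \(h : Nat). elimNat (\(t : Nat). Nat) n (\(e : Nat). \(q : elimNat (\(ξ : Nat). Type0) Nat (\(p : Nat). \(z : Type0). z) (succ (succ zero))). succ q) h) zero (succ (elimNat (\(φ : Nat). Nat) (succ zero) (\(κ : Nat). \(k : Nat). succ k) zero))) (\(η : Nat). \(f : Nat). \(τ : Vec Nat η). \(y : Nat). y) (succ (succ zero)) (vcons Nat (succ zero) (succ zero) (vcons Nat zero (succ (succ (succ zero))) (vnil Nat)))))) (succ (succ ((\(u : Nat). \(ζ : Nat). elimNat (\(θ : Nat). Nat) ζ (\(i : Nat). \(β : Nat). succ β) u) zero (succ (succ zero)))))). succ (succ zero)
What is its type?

inferred type:
  Eq Nat (succ (succ (succ (succ zero)))) (succ (succ (succ (succ zero)))) -> Nat


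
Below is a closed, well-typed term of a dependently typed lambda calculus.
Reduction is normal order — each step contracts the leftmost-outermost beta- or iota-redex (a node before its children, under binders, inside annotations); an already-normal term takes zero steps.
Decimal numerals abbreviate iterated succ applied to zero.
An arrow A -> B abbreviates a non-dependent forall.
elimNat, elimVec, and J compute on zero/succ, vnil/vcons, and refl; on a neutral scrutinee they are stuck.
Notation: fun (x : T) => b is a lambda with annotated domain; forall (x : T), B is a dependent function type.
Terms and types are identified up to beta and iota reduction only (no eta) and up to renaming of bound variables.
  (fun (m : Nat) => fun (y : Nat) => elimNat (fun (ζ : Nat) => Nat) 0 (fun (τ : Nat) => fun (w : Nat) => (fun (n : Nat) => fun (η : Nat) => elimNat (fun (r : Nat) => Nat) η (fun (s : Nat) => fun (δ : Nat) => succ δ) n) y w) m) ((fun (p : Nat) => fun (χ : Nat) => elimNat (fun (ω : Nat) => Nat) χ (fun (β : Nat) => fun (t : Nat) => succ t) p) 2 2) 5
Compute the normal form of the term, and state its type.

reduced normal form:
  20
type:
  Nat


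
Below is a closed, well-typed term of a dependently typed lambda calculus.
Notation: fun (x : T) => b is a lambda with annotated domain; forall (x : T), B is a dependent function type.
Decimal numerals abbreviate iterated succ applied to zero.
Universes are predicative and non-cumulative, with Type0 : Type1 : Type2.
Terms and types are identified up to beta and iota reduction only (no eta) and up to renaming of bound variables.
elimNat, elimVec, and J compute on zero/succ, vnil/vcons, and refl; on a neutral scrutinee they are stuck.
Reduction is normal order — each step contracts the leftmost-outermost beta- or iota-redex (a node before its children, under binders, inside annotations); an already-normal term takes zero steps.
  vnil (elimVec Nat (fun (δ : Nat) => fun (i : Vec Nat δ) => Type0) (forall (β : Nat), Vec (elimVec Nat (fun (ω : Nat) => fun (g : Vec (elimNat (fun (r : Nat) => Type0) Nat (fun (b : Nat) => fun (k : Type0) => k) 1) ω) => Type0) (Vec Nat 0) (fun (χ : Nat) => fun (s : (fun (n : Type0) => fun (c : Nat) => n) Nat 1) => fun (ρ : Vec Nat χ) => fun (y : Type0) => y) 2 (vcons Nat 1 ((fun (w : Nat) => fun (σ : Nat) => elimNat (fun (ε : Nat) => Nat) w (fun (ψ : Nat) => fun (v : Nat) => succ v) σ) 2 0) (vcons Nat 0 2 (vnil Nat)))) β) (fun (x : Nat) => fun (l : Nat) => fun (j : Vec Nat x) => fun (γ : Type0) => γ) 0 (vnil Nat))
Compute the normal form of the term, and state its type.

reduced normal form:
  vnil (forall (δ : Nat), Vec (Vec Nat 0) δ)
the term's type:
  Vec (forall (δ : Nat), Vec (Vec Nat 0) δ) 0
observation: the term reaches its normal form after 12 normal-order steps.


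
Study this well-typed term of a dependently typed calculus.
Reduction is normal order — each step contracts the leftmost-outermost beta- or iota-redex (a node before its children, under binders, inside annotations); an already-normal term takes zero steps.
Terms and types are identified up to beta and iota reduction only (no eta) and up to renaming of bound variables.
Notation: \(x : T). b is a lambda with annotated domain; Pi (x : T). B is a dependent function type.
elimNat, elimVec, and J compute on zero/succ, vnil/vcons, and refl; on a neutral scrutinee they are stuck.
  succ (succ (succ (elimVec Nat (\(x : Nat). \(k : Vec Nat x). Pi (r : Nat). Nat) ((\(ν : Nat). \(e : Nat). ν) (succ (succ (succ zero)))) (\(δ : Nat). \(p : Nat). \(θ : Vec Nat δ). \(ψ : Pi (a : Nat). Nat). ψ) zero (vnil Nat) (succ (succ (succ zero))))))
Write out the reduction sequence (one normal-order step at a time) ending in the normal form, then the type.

normal-order reduction:
  succ (succ (succ (elimVec Nat (\(x : Nat). \(k : Vec Nat x). Pi (r : Nat). Nat) ((\(ν : Nat). \(e : Nat). ν) (succ (succ (succ zero)))) (\(δ : Nat). \(p : Nat). \(θ : Vec Nat δ). \(ψ : Pi (a : Nat). Nat). ψ) zero (vnil Nat) (succ (succ (succ zero))))))
  ~> succ (succ (succ ((\(x : Nat). \(k : Nat). x) (succ (succ (succ zero))) (succ (succ (succ zero))))))
  ~> succ (succ (succ ((\(x : Nat). succ (succ (succ zero))) (succ (succ (succ zero))))))
  ~> succ (succ (succ (succ (succ (succ zero)))))
the term's type:
  Nat


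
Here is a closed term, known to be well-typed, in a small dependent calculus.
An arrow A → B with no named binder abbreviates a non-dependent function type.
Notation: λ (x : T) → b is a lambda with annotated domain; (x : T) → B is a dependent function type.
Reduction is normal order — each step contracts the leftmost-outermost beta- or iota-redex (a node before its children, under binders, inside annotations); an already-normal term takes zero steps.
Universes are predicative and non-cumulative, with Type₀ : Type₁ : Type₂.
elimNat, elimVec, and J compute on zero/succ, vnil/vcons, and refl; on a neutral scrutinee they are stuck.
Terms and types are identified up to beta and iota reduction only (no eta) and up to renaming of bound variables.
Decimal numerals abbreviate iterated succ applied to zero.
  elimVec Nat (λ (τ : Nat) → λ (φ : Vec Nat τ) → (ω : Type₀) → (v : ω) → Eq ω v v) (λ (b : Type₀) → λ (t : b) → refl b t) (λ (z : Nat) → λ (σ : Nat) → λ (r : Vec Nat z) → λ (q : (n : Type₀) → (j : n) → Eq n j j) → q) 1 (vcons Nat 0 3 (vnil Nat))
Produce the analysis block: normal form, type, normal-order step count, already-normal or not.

normal form:
  λ (τ : Type₀) → λ (φ : τ) → refl τ φ
type:
  (τ : Type₀) → (φ : τ) → Eq τ φ φ
reduction steps (normal order): 6
term was already normal: no
first contracted redex: an elimVec iota-redex


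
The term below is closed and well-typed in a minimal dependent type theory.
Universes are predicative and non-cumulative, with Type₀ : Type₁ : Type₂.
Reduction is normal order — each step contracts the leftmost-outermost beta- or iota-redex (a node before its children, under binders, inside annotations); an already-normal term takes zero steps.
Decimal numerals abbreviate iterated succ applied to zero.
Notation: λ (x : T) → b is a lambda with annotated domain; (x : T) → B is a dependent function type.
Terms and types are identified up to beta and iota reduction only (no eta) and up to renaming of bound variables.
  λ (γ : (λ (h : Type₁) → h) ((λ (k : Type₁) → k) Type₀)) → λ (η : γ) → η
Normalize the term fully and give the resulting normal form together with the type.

reduced normal form:
  λ (γ : Type₀) → λ (h : γ) → h
type:
  (γ : Type₀) → (h : γ) → γ
observation: normalization takes exactly 2 steps under the normal-order strategy.


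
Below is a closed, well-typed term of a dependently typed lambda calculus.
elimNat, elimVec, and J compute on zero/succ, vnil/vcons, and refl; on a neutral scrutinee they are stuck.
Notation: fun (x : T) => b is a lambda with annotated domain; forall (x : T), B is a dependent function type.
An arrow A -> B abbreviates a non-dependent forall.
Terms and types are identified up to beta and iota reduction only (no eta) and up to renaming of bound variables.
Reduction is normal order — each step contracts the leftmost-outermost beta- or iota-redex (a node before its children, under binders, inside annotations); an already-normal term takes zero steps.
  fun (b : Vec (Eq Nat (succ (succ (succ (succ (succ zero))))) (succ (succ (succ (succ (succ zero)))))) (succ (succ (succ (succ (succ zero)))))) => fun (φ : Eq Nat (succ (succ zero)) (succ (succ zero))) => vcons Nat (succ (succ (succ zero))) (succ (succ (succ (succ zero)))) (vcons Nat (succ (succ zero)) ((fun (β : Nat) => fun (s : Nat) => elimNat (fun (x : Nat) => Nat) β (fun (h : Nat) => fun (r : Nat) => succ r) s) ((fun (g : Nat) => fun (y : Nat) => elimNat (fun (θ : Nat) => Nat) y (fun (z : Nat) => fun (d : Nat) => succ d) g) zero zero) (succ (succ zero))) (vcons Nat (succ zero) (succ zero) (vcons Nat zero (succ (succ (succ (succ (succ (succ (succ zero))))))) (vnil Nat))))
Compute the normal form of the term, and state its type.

resulting normal form:
  fun (b : Vec (Eq Nat (succ (succ (succ (succ (succ zero))))) (succ (succ (succ (succ (succ zero)))))) (succ (succ (succ (succ (succ zero)))))) => fun (φ : Eq Nat (succ (succ zero)) (succ (succ zero))) => vcons Nat (succ (succ (succ zero))) (succ (succ (succ (succ zero)))) (vcons Nat (succ (succ zero)) (succ (succ zero)) (vcons Nat (succ zero) (succ zero) (vcons Nat zero (succ (succ (succ (succ (succ (succ (succ zero))))))) (vnil Nat))))
the term's type:
  Vec (Eq Nat (succ (succ (succ (succ (succ zero))))) (succ (succ (succ (succ (succ zero)))))) (succ (succ (succ (succ (succ zero))))) -> Eq Nat (succ (succ zero)) (succ (succ zero)) -> Vec Nat (succ (succ (succ (succ zero))))
observation: 12 normal-order steps separate the term from its normal form.


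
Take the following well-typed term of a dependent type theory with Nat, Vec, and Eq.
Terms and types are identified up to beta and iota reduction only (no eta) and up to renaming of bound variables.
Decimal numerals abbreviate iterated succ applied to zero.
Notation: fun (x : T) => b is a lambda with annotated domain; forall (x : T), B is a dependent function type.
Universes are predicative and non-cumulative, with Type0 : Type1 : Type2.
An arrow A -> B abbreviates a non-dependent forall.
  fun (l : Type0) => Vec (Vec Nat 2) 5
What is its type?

type:
  Type0 -> Type0


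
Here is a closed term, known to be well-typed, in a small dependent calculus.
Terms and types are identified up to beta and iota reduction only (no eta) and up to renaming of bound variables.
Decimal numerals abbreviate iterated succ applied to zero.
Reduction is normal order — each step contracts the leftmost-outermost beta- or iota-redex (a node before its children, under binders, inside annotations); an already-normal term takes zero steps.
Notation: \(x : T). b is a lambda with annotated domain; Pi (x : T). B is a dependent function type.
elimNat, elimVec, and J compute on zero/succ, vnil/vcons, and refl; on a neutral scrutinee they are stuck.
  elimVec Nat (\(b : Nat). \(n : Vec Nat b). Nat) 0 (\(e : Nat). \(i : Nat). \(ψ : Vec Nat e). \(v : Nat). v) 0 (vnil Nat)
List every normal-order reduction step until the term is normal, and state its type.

normal-order reduction:
  elimVec Nat (\(b : Nat). \(n : Vec Nat b). Nat) 0 (\(e : Nat). \(i : Nat). \(ψ : Vec Nat e). \(v : Nat). v) 0 (vnil Nat)
  ~> 0
the term's type:
  Nat


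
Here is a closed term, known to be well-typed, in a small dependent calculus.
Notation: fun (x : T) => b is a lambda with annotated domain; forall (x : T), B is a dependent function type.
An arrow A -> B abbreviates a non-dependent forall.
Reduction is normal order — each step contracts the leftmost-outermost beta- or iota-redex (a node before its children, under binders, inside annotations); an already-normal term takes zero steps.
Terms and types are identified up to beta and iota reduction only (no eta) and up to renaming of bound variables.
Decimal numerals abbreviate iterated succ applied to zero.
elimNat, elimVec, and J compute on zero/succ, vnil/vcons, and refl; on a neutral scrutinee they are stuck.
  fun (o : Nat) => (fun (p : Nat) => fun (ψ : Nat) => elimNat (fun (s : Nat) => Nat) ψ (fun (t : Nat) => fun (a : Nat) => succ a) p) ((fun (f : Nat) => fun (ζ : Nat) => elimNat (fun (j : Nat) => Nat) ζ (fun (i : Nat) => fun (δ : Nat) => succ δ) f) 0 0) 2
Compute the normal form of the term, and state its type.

normal form:
  fun (o : Nat) => 2
inferred type:
  Nat -> Nat
observation: the first redex contracted is a beta-redex; the normal form is reached in 6 normal-order steps.


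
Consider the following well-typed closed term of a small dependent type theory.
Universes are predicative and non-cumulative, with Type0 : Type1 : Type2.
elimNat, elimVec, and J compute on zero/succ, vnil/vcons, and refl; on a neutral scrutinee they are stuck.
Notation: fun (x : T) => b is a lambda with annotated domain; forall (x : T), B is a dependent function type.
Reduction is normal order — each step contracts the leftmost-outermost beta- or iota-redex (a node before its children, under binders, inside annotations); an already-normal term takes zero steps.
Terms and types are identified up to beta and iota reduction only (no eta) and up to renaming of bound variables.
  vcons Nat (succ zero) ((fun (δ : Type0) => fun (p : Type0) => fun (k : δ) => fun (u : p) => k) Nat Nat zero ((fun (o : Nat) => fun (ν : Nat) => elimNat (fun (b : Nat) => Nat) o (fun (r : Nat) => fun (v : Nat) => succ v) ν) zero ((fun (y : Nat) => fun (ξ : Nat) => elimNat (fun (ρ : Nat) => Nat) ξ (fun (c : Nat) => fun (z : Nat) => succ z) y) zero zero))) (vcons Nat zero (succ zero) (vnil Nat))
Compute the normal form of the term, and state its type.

normal form:
  vcons Nat (succ zero) zero (vcons Nat zero (succ zero) (vnil Nat))
inferred type:
  Vec Nat (succ (succ zero))


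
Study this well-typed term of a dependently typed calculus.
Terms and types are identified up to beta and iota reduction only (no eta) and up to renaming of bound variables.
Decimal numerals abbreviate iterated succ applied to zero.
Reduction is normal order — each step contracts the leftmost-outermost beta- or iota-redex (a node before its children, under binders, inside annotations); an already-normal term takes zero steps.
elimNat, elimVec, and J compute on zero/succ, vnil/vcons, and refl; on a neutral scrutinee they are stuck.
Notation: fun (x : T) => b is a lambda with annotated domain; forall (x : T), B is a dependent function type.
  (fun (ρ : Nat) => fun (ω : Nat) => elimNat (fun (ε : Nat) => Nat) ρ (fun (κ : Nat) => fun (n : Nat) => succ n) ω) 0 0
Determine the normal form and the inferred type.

normal form:
  0
type:
  Nat
observation: the term reaches its normal form after 3 normal-order steps.


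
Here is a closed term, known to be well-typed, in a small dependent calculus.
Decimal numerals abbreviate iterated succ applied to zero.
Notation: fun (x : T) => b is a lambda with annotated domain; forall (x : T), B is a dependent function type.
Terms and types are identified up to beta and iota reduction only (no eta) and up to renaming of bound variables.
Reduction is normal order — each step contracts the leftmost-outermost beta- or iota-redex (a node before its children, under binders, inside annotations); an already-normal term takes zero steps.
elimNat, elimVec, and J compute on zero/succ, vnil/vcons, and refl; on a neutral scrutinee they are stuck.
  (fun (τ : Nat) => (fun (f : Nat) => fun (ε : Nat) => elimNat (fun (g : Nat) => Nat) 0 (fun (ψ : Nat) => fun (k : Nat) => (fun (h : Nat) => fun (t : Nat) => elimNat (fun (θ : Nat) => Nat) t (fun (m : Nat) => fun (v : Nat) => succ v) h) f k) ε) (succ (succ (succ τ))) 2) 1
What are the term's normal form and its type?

resulting normal form:
  8
type:
  Nat
observation: contracting a beta-redex first, the term normalizes in 40 steps.


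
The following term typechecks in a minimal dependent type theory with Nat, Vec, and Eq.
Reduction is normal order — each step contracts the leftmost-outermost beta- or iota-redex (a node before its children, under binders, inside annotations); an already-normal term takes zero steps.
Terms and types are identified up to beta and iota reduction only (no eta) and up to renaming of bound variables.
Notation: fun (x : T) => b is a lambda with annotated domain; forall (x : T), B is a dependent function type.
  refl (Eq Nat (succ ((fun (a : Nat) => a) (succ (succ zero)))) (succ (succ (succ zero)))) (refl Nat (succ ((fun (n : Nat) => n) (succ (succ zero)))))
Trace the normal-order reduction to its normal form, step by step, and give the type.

normal-order reduction sequence:
  refl (Eq Nat (succ ((fun (a : Nat) => a) (succ (succ zero)))) (succ (succ (succ zero)))) (refl Nat (succ ((fun (n : Nat) => n) (succ (succ zero)))))
  ~> refl (Eq Nat (succ (succ (succ zero))) (succ (succ (succ zero)))) (refl Nat (succ ((fun (a : Nat) => a) (succ (succ zero)))))
  ~> refl (Eq Nat (succ (succ (succ zero))) (succ (succ (succ zero)))) (refl Nat (succ (succ (succ zero))))
the term's type:
  Eq (Eq Nat (succ (succ (succ zero))) (succ (succ (succ zero)))) (refl Nat (succ (succ (succ zero)))) (refl Nat (succ (succ (succ zero))))


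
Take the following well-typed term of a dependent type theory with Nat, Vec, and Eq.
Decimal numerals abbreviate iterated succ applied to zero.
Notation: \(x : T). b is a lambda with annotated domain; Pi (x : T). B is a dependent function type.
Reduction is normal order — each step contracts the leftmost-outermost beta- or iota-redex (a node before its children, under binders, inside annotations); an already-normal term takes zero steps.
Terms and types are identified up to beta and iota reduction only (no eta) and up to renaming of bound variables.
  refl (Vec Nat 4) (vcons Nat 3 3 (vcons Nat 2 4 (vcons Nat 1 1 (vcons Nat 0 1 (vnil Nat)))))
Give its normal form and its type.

reduced normal form:
  refl (Vec Nat 4) (vcons Nat 3 3 (vcons Nat 2 4 (vcons Nat 1 1 (vcons Nat 0 1 (vnil Nat)))))
the term's type:
  Eq (Vec Nat 4) (vcons Nat 3 3 (vcons Nat 2 4 (vcons Nat 1 1 (vcons Nat 0 1 (vnil Nat))))) (vcons Nat 3 3 (vcons Nat 2 4 (vcons Nat 1 1 (vcons Nat 0 1 (vnil Nat)))))
observation: the term is already in normal form.


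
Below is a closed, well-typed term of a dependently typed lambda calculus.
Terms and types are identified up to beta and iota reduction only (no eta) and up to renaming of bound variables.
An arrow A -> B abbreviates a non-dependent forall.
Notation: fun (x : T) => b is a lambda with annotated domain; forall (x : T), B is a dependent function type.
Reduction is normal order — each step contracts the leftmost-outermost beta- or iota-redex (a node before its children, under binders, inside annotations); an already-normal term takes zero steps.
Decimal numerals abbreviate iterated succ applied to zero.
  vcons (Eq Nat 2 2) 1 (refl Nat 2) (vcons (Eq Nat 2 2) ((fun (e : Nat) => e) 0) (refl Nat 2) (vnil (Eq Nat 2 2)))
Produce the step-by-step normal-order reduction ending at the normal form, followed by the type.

normal-order reduction:
  vcons (Eq Nat 2 2) 1 (refl Nat 2) (vcons (Eq Nat 2 2) ((fun (e : Nat) => e) 0) (refl Nat 2) (vnil (Eq Nat 2 2)))
  ~> vcons (Eq Nat 2 2) 1 (refl Nat 2) (vcons (Eq Nat 2 2) 0 (refl Nat 2) (vnil (Eq Nat 2 2)))
inferred type:
  Vec (Eq Nat 2 2) 2


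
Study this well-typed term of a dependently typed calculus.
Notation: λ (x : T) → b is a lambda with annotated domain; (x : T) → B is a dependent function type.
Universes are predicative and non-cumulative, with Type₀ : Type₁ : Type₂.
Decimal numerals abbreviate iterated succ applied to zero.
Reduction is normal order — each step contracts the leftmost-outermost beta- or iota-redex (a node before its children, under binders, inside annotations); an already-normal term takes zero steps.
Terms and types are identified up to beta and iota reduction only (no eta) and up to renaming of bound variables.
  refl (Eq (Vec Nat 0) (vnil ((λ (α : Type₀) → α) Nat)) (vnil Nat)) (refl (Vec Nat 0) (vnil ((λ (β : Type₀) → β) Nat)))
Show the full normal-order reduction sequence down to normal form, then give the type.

reduction (normal order):
  refl (Eq (Vec Nat 0) (vnil ((λ (α : Type₀) → α) Nat)) (vnil Nat)) (refl (Vec Nat 0) (vnil ((λ (β : Type₀) → β) Nat)))
  ~> refl (Eq (Vec Nat 0) (vnil Nat) (vnil Nat)) (refl (Vec Nat 0) (vnil ((λ (α : Type₀) → α) Nat)))
  ~> refl (Eq (Vec Nat 0) (vnil Nat) (vnil Nat)) (refl (Vec Nat 0) (vnil Nat))
inferred type:
  Eq (Eq (Vec Nat 0) (vnil Nat) (vnil Nat)) (refl (Vec Nat 0) (vnil Nat)) (refl (Vec Nat 0) (vnil Nat))


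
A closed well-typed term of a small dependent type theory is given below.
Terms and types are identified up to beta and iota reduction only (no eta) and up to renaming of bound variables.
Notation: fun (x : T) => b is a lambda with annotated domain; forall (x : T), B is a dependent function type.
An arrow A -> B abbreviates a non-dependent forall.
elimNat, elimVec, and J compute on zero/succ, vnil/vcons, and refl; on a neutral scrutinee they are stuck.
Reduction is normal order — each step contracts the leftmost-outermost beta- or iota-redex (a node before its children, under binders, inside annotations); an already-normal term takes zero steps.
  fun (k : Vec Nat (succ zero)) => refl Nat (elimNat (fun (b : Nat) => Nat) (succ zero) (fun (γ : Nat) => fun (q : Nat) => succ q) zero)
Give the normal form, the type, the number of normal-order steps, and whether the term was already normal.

reduced normal form:
  fun (k : Vec Nat (succ zero)) => refl Nat (succ zero)
the term's type:
  Vec Nat (succ zero) -> Eq Nat (succ zero) (succ zero)
reduction steps (normal order): 1
already normal: no
first contracted redex: an elimNat iota-redex


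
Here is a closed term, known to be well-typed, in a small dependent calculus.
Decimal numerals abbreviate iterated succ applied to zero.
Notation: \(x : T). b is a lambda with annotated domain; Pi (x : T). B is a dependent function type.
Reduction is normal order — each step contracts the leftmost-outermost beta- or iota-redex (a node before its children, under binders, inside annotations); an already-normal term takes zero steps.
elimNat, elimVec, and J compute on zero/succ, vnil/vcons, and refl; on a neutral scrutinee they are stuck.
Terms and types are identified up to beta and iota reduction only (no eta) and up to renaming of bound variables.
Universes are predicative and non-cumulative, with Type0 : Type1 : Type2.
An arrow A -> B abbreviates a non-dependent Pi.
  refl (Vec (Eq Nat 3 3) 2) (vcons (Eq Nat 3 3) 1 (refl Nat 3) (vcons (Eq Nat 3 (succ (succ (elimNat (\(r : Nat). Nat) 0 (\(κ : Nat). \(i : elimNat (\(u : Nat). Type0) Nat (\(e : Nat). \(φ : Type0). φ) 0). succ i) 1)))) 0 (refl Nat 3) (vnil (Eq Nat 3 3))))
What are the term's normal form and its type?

resulting normal form:
  refl (Vec (Eq Nat 3 3) 2) (vcons (Eq Nat 3 3) 1 (refl Nat 3) (vcons (Eq Nat 3 3) 0 (refl Nat 3) (vnil (Eq Nat 3 3))))
inferred type:
  Eq (Vec (Eq Nat 3 3) 2) (vcons (Eq Nat 3 3) 1 (refl Nat 3) (vcons (Eq Nat 3 3) 0 (refl Nat 3) (vnil (Eq Nat 3 3)))) (vcons (Eq Nat 3 3) 1 (refl Nat 3) (vcons (Eq Nat 3 3) 0 (refl Nat 3) (vnil (Eq Nat 3 3))))
observation: contracting an elimNat iota-redex first, the term normalizes in 4 steps.


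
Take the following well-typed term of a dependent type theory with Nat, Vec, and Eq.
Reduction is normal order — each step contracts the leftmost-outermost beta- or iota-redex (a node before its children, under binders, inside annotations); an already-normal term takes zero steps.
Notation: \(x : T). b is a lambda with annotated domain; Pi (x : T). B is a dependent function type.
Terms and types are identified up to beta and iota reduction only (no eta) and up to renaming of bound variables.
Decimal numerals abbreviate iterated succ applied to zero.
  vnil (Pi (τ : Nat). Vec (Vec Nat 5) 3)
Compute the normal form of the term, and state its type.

normal form:
  vnil (Pi (τ : Nat). Vec (Vec Nat 5) 3)
type:
  Vec (Pi (τ : Nat). Vec (Vec Nat 5) 3) 0
observation: no redex remains anywhere in the term; it is its own normal form.


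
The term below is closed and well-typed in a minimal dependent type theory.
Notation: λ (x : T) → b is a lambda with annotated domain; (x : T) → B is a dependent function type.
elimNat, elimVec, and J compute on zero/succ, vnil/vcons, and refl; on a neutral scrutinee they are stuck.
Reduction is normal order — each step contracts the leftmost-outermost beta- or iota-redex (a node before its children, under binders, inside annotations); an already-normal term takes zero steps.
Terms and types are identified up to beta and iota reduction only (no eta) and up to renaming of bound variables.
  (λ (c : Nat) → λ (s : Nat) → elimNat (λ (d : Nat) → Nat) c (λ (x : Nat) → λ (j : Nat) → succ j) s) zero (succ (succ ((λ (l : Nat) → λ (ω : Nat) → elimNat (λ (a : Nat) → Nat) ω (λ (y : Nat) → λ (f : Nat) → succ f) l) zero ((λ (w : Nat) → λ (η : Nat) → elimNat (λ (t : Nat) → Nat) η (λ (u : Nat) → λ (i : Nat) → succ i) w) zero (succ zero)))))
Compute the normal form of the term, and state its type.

resulting normal form:
  succ (succ (succ zero))
the term's type:
  Nat


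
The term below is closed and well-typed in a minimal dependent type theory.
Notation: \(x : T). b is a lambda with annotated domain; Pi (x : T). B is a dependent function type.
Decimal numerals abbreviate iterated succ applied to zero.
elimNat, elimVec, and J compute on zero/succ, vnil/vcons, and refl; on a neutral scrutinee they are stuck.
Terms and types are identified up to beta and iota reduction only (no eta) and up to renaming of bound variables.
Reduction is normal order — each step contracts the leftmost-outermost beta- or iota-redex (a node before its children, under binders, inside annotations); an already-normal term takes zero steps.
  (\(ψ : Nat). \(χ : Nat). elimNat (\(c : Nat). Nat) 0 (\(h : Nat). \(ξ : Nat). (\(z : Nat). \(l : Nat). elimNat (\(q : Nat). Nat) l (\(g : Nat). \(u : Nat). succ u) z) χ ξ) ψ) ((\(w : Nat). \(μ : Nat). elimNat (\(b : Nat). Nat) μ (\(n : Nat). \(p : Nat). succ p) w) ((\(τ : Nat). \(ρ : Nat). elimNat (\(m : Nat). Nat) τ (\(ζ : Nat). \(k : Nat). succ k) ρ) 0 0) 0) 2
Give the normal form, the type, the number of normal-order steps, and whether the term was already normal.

normal form:
  0
inferred type:
  Nat
steps to reach normal form (normal order): 18
already normal: no
first contracted redex: a beta-redex


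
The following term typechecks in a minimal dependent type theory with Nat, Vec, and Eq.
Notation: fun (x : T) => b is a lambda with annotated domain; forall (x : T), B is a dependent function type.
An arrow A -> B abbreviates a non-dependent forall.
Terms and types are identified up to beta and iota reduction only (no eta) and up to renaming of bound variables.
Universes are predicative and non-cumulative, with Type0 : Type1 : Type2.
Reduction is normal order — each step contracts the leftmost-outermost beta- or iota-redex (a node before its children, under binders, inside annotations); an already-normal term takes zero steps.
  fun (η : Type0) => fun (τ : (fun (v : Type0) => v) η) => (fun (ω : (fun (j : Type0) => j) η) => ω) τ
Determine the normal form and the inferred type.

resulting normal form:
  fun (η : Type0) => fun (τ : η) => τ
inferred type:
  forall (η : Type0), η -> η
observation: the term reaches its normal form after 2 normal-order steps.


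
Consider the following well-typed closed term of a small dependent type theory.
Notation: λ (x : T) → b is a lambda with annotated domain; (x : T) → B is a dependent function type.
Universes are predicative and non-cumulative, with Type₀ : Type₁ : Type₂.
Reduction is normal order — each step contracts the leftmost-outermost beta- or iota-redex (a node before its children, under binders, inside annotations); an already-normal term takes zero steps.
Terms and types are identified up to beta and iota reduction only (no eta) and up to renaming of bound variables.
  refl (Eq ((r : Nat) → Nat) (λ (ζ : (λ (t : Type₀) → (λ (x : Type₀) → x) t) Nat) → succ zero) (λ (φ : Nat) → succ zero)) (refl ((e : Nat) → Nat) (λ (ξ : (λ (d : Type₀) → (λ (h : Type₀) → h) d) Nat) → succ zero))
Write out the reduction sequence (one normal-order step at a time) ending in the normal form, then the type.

normal-order reduction:
  refl (Eq ((r : Nat) → Nat) (λ (ζ : (λ (t : Type₀) → (λ (x : Type₀) → x) t) Nat) → succ zero) (λ (φ : Nat) → succ zero)) (refl ((e : Nat) → Nat) (λ (ξ : (λ (d : Type₀) → (λ (h : Type₀) → h) d) Nat) → succ zero))
  ~> refl (Eq ((r : Nat) → Nat) (λ (ζ : (λ (t : Type₀) → t) Nat) → succ zero) (λ (x : Nat) → succ zero)) (refl ((φ : Nat) → Nat) (λ (e : (λ (ξ : Type₀) → (λ (d : Type₀) → d) ξ) Nat) → succ zero))
  ~> refl (Eq ((r : Nat) → Nat) (λ (ζ : Nat) → succ zero) (λ (t : Nat) → succ zero)) (refl ((x : Nat) → Nat) (λ (φ : (λ (e : Type₀) → (λ (ξ : Type₀) → ξ) e) Nat) → succ zero))
  ~> refl (Eq ((r : Nat) → Nat) (λ (ζ : Nat) → succ zero) (λ (t : Nat) → succ zero)) (refl ((x : Nat) → Nat) (λ (φ : (λ (e : Type₀) → e) Nat) → succ zero))
  ~> refl (Eq ((r : Nat) → Nat) (λ (ζ : Nat) → succ zero) (λ (t : Nat) → succ zero)) (refl ((x : Nat) → Nat) (λ (φ : Nat) → succ zero))
inferred type:
  Eq (Eq ((r : Nat) → Nat) (λ (ζ : Nat) → succ zero) (λ (t : Nat) → succ zero)) (refl ((x : Nat) → Nat) (λ (φ : Nat) → succ zero)) (refl ((e : Nat) → Nat) (λ (ξ : Nat) → succ zero))


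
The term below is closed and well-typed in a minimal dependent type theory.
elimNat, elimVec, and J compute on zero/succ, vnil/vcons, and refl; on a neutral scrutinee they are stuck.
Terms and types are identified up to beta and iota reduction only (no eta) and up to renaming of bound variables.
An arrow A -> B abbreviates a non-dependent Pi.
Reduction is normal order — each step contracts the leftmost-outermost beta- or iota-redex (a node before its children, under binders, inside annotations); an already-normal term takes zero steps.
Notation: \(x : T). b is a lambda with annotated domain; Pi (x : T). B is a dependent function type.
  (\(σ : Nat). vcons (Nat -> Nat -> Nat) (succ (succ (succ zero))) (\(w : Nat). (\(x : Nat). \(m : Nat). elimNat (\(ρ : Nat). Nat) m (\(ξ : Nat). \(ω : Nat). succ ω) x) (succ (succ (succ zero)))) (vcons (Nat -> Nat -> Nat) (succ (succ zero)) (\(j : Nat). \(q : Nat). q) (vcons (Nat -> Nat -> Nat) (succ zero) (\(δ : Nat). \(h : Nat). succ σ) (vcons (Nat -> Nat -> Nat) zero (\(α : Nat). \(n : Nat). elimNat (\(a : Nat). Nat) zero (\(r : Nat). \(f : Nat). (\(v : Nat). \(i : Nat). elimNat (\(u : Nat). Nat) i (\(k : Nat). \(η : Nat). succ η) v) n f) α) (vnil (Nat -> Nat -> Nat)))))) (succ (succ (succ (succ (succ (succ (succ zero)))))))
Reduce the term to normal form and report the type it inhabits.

resulting normal form:
  vcons (Nat -> Nat -> Nat) (succ (succ (succ zero))) (\(σ : Nat). \(w : Nat). succ (succ (succ w))) (vcons (Nat -> Nat -> Nat) (succ (succ zero)) (\(x : Nat). \(m : Nat). m) (vcons (Nat -> Nat -> Nat) (succ zero) (\(ρ : Nat). \(ξ : Nat). succ (succ (succ (succ (succ (succ (succ (succ zero)))))))) (vcons (Nat -> Nat -> Nat) zero (\(ω : Nat). \(j : Nat). elimNat (\(q : Nat). Nat) zero (\(δ : Nat). \(h : Nat). elimNat (\(α : Nat). Nat) h (\(n : Nat). \(a : Nat). succ a) j) ω) (vnil (Nat -> Nat -> Nat)))))
inferred type:
  Vec (Nat -> Nat -> Nat) (succ (succ (succ (succ zero))))


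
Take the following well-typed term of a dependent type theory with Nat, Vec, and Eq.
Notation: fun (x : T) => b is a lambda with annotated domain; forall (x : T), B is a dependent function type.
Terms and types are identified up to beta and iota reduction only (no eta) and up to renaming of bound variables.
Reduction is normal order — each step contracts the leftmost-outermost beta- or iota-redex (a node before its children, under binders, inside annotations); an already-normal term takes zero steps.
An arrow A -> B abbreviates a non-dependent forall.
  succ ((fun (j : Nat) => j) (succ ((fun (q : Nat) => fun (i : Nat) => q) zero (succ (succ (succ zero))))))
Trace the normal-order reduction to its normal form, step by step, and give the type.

reduction (normal order):
  succ ((fun (j : Nat) => j) (succ ((fun (q : Nat) => fun (i : Nat) => q) zero (succ (succ (succ zero))))))
  ~> succ (succ ((fun (j : Nat) => fun (q : Nat) => j) zero (succ (succ (succ zero)))))
  ~> succ (succ ((fun (j : Nat) => zero) (succ (succ (succ zero)))))
  ~> succ (succ zero)
the term's type:
  Nat
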